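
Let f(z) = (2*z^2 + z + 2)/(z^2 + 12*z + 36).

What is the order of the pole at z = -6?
Factor the denominator:
  z^2 + 12*z + 36 = (z + 6)^2

The numerator P(z) = 2*z^2 + z + 2 has P(-6) = 68 ≠ 0, so no factor of (z + 6) cancels.
Near z = -6 we can therefore write f(z) = g(z)/(z + 6)^2 with g analytic at -6 and g(-6) ≠ 0 (g is just the numerator).

Hence z = -6 is a pole of order 2.

Final answer: 2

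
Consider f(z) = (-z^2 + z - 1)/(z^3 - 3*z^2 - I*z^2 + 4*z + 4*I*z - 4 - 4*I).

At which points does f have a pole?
The singularities of f are the zeros of the denominator. Factoring,
  z^3 - 3*z^2 - I*z^2 + 4*z + 4*I*z - 4 - 4*I = (z - 1 + I)*(z - 2)*(z - 2*I)
so the candidates are z = 1 - I, z = 2, z = 2*I.

Check the numerator P(z) = -z^2 + z - 1 at each one:
  P(1 - I) = I ≠ 0, so z = 1 - I is a (simple) pole.
  P(2) = -3 ≠ 0, so z = 2 is a (simple) pole.
  P(2*I) = 3 + 2*I ≠ 0, so z = 2*I is a (simple) pole.

Poles of f: {2*I, 1 - I, 2}

Final answer: {2*I, 1 - I, 2}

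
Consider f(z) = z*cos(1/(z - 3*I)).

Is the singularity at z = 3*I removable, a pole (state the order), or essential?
essential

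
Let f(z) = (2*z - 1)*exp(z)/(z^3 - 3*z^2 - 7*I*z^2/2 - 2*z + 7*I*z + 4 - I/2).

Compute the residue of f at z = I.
Write f(z) = P(z)/Q(z) with P(z) = (2*z - 1)*exp(z) and Q(z) = z^3 - 3*z^2 - 7*I*z^2/2 - 2*z + 7*I*z + 4 - I/2.
The denominator factors as Q(z) = (z - I)*(z - 2 - I)*(z - 1 - 3*I/2), so z = I is a simple zero of Q and P is analytic there; z = I is therefore a simple pole and
  Res(f, z₀) = P(z₀)/Q'(z₀).

Q'(z) = 3*z^2 - 6*z - 7*I*z - 2 + 7*I, so Q'(I) = 2 + I.
P(I) = (-1 + 2*I)*exp(I).

Res(f, I) = ((-1 + 2*I)*exp(I))/(2 + I) = I*exp(I)

Final answer: I*exp(I)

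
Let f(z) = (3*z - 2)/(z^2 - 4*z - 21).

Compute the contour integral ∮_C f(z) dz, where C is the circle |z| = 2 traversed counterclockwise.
0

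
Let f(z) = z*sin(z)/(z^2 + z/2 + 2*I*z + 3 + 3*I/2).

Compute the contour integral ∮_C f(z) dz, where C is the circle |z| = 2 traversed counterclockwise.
pi*(12/65 - 34*I/65)*sin(1/2 - I)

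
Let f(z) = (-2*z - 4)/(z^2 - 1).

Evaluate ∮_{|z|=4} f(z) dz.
By the residue theorem, ∮_C f(z) dz = 2πi · (sum of the residues of f at the poles inside |z| = 4).

The denominator factors as (z - 1)*(z + 1), so the singularities of f are simple poles at z = 1, z = -1.
  |1|² = 1 < 16 = 4², so this pole is inside the contour.
  |-1|² = 1 < 16 = 4², so this pole is inside the contour.

With P(z) = -2*z - 4 and Q(z) = z^2 - 1, each pole is simple, so Res(f, z₀) = P(z₀)/Q'(z₀) with Q'(z) = 2*z.
  Res(f, 1) = P(1)/Q'(1) = (-6)/(2) = -3
  Res(f, -1) = P(-1)/Q'(-1) = (-2)/(-2) = 1

Sum of residues inside C: -2
∮_C f(z) dz = 2πi · (-2) = -4*I*pi

Final answer: -4*I*pi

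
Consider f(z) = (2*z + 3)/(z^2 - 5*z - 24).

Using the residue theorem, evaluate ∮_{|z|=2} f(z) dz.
0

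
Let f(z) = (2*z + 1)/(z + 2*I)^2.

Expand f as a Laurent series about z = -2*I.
(1 - 4*I)/(z + 2*I)^2 + 2/(z + 2*I)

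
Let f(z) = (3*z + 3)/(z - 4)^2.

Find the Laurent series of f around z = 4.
Put w = z - (4), i.e. z = w + 4. The denominator is w^2, so it suffices to rewrite the numerator in powers of w.

P(z) = 3*z + 3
P(w + 4) = 15 + 3*w

Dividing each term by w^2:
  f = 15/w^2 + 3/w

Substituting back w = z - 4:
  f(z) = 15/(z - 4)^2 + 3/(z - 4)

The series is finite because the numerator is a polynomial; the negative powers form the principal part, and the coefficient of 1/(z - 4) gives Res(f, 4) = 3.

Final answer: 15/(z - 4)^2 + 3/(z - 4)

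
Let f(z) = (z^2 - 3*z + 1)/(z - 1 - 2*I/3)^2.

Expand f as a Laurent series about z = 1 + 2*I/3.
Put w = z - (1 + 2*I/3), i.e. z = w + 1 + 2*I/3. The denominator is w^2, so it suffices to rewrite the numerator in powers of w.

P(z) = z^2 - 3*z + 1
P(w + 1 + 2*I/3) = -13/9 - 2*I/3 + (-1 + 4*I/3)*w + w^2

Dividing each term by w^2:
  f = (-13/9 - 2*I/3)/w^2 + (-1 + 4*I/3)/w + 1

Substituting back w = z - 1 - 2*I/3:
  f(z) = (-13/9 - 2*I/3)/(z - 1 - 2*I/3)^2 + (-1 + 4*I/3)/(z - 1 - 2*I/3) + 1

The series is finite because the numerator is a polynomial; the negative powers form the principal part, and the coefficient of 1/(z - 1 - 2*I/3) gives Res(f, 1 + 2*I/3) = -1 + 4*I/3.

Final answer: (-13/9 - 2*I/3)/(z - 1 - 2*I/3)^2 + (-1 + 4*I/3)/(z - 1 - 2*I/3) + 1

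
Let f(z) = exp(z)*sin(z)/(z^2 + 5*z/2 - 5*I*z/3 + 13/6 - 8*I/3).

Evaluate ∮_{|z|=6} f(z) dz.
pi*(-168/205 - 36*I/205)*exp(-1 + 2*I)*sin(1 - 2*I) + pi*(168/205 + 36*I/205)*exp(-3/2 - I/3)*sin(3/2 + I/3)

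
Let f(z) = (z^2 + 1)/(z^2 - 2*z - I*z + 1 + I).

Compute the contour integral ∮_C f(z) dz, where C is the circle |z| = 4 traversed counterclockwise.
By the residue theorem, ∮_C f(z) dz = 2πi · (sum of the residues of f at the poles inside |z| = 4).

The denominator factors as (z - 1)*(z - 1 - I), so the singularities of f are simple poles at z = 1, z = 1 + I.
  |1|² = 1 < 16 = 4², so this pole is inside the contour.
  |1 + I|² = 2 < 16 = 4², so this pole is inside the contour.

With P(z) = z^2 + 1 and Q(z) = z^2 - 2*z - I*z + 1 + I, each pole is simple, so Res(f, z₀) = P(z₀)/Q'(z₀) with Q'(z) = 2*z - 2 - I.
  Res(f, 1) = P(1)/Q'(1) = (2)/(-I) = 2*I
  Res(f, 1 + I) = P(1 + I)/Q'(1 + I) = (1 + 2*I)/(I) = 2 - I

Sum of residues inside C: 2 + I
∮_C f(z) dz = 2πi · (2 + I) = pi*(-2 + 4*I)

Final answer: pi*(-2 + 4*I)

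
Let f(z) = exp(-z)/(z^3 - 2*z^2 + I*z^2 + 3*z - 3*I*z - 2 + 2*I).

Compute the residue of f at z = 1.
Write f(z) = P(z)/Q(z) with P(z) = exp(-z) and Q(z) = z^3 - 2*z^2 + I*z^2 + 3*z - 3*I*z - 2 + 2*I.
The denominator factors as Q(z) = (z - 1 - I)*(z - 1)*(z + 2*I), so z = 1 is a simple zero of Q and P is analytic there; z = 1 is therefore a simple pole and
  Res(f, z₀) = P(z₀)/Q'(z₀).

Q'(z) = 3*z^2 - 4*z + 2*I*z + 3 - 3*I, so Q'(1) = 2 - I.
P(1) = exp(-1).

Res(f, 1) = (exp(-1))/(2 - I) = (2/5 + I/5)*exp(-1)

Final answer: (2/5 + I/5)*exp(-1)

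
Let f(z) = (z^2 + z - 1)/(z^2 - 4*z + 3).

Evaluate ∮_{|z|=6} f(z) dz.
By the residue theorem, ∮_C f(z) dz = 2πi · (sum of the residues of f at the poles inside |z| = 6).

The denominator factors as (z - 1)*(z - 3), so the singularities of f are simple poles at z = 1, z = 3.
  |1|² = 1 < 36 = 6², so this pole is inside the contour.
  |3|² = 9 < 36 = 6², so this pole is inside the contour.

With P(z) = z^2 + z - 1 and Q(z) = z^2 - 4*z + 3, each pole is simple, so Res(f, z₀) = P(z₀)/Q'(z₀) with Q'(z) = 2*z - 4.
  Res(f, 1) = P(1)/Q'(1) = (1)/(-2) = -1/2
  Res(f, 3) = P(3)/Q'(3) = (11)/(2) = 11/2

Sum of residues inside C: 5
∮_C f(z) dz = 2πi · (5) = 10*I*pi

Final answer: 10*I*pi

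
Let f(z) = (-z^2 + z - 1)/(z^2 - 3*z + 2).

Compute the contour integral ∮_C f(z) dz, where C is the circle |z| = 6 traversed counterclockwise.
By the residue theorem, ∮_C f(z) dz = 2πi · (sum of the residues of f at the poles inside |z| = 6).

The denominator factors as (z - 2)*(z - 1), so the singularities of f are simple poles at z = 2, z = 1.
  |2|² = 4 < 36 = 6², so this pole is inside the contour.
  |1|² = 1 < 36 = 6², so this pole is inside the contour.

With P(z) = -z^2 + z - 1 and Q(z) = z^2 - 3*z + 2, each pole is simple, so Res(f, z₀) = P(z₀)/Q'(z₀) with Q'(z) = 2*z - 3.
  Res(f, 2) = P(2)/Q'(2) = (-3)/(1) = -3
  Res(f, 1) = P(1)/Q'(1) = (-1)/(-1) = 1

Sum of residues inside C: -2
∮_C f(z) dz = 2πi · (-2) = -4*I*pi

Final answer: -4*I*pi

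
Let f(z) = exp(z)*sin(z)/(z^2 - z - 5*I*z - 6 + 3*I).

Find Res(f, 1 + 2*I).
Write f(z) = P(z)/Q(z) with P(z) = exp(z)*sin(z) and Q(z) = z^2 - z - 5*I*z - 6 + 3*I.
The denominator factors as Q(z) = (z - 3*I)*(z - 1 - 2*I), so z = 1 + 2*I is a simple zero of Q and P is analytic there; z = 1 + 2*I is therefore a simple pole and
  Res(f, z₀) = P(z₀)/Q'(z₀).

Q'(z) = 2*z - 1 - 5*I, so Q'(1 + 2*I) = 1 - I.
P(1 + 2*I) = exp(1 + 2*I)*sin(1 + 2*I).

Res(f, 1 + 2*I) = (exp(1 + 2*I)*sin(1 + 2*I))/(1 - I) = (1/2 + I/2)*exp(1 + 2*I)*sin(1 + 2*I)

Final answer: (1/2 + I/2)*exp(1 + 2*I)*sin(1 + 2*I)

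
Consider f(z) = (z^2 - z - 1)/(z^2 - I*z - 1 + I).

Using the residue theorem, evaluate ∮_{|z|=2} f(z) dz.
pi*(-2 - 2*I)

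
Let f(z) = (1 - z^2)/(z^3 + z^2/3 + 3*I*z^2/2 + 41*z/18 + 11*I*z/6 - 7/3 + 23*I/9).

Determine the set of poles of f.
The singularities of f are the zeros of the denominator. Factoring,
  z^3 + z^2/3 + 3*I*z^2/2 + 41*z/18 + 11*I*z/6 - 7/3 + 23*I/9 = (z + 2*I)*(z - 1/3 + I)*(z + 2/3 - 3*I/2)
so the candidates are z = -2*I, z = 1/3 - I, z = -2/3 + 3*I/2.

Check the numerator P(z) = 1 - z^2 at each one:
  P(-2*I) = 5 ≠ 0, so z = -2*I is a (simple) pole.
  P(1/3 - I) = 17/9 + 2*I/3 ≠ 0, so z = 1/3 - I is a (simple) pole.
  P(-2/3 + 3*I/2) = 101/36 + 2*I ≠ 0, so z = -2/3 + 3*I/2 is a (simple) pole.

Poles of f: {-2/3 + 3*I/2, -2*I, 1/3 - I}

Final answer: {-2/3 + 3*I/2, -2*I, 1/3 - I}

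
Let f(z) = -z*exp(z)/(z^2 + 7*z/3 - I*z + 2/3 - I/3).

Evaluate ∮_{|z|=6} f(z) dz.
By the residue theorem, ∮_C f(z) dz = 2πi · (sum of the residues of f at the poles inside |z| = 6).

The denominator factors as (z + 2 - I)*(z + 1/3), so the singularities of f are simple poles at z = -2 + I, z = -1/3.
  |-2 + I|² = 5 < 36 = 6², so this pole is inside the contour.
  |-1/3|² = 1/9 < 36 = 6², so this pole is inside the contour.

With P(z) = -z*exp(z) and Q(z) = z^2 + 7*z/3 - I*z + 2/3 - I/3, each pole is simple, so Res(f, z₀) = P(z₀)/Q'(z₀) with Q'(z) = 2*z + 7/3 - I.
  Res(f, -2 + I) = P(-2 + I)/Q'(-2 + I) = ((2 - I)*exp(-2 + I))/(-5/3 + I) = (-39/34 - 3*I/34)*exp(-2 + I)
  Res(f, -1/3) = P(-1/3)/Q'(-1/3) = (exp(-1/3)/3)/(5/3 - I) = (5/34 + 3*I/34)*exp(-1/3)

Sum of residues inside C: (-39/34 - 3*I/34)*exp(-2 + I) + (5/34 + 3*I/34)*exp(-1/3)
∮_C f(z) dz = 2πi · ((-39/34 - 3*I/34)*exp(-2 + I) + (5/34 + 3*I/34)*exp(-1/3)) = pi*(3/17 - 39*I/17)*exp(-2 + I) + pi*(-3/17 + 5*I/17)*exp(-1/3)

Final answer: pi*(3/17 - 39*I/17)*exp(-2 + I) + pi*(-3/17 + 5*I/17)*exp(-1/3)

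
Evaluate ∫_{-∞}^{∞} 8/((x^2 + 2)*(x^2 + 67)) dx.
Let f(z) = 8/((z^2 + 2)*(z^2 + 67)). The denominator has no real zeros and deg Q - deg P = 4 ≥ 2, so the integral of f over the upper semicircle |z| = R tends to 0 as R → ∞. Closing the contour in the upper half-plane,
  ∫_{-∞}^{∞} f(x) dx = 2πi · Σ Res(f, z_k)  over the poles with Im z_k > 0.

Zeros of the denominator: z^2 + 67 = 0 gives z = ±sqrt(67)*I; z^2 + 2 = 0 gives z = ±sqrt(2)*I.
Upper half-plane: z = sqrt(2)*I, z = sqrt(67)*I (simple).

Each pole is a simple zero of Q(z) = z^4 + 69*z^2 + 134, so Res(f, z₀) = P(z₀)/Q'(z₀) with P(z) = 8, Q'(z) = 4*z^3 + 138*z:
  Res(f, sqrt(2)*I) = (8)/(130*sqrt(2)*I) = -2*sqrt(2)*I/65
  Res(f, sqrt(67)*I) = (8)/(-130*sqrt(67)*I) = 4*sqrt(67)*I/4355

Sum of residues: 2*I*(-67*sqrt(2) + 2*sqrt(67))/4355
∫_{-∞}^{∞} f(x) dx = 2πi · (2*I*(-67*sqrt(2) + 2*sqrt(67))/4355) = 4*pi*(-2*sqrt(67) + 67*sqrt(2))/4355

Final answer: 4*pi*(-2*sqrt(67) + 67*sqrt(2))/4355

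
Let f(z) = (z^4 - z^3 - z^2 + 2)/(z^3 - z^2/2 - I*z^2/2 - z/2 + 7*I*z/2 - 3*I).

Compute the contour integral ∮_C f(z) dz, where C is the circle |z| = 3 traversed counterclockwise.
pi*(7 - 2*I)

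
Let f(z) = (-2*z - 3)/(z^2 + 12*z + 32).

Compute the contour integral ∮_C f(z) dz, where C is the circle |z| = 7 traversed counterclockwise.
5*I*pi/2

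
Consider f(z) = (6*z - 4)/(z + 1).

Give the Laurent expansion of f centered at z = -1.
Put w = z - (-1), i.e. z = w - 1. The denominator is w, so it suffices to rewrite the numerator in powers of w.

P(z) = 6*z - 4
P(w - 1) = -10 + 6*w

Dividing each term by w:
  f = -10/w + 6

Substituting back w = z + 1:
  f(z) = -10/(z + 1) + 6

The series is finite because the numerator is a polynomial; the negative powers form the principal part, and the coefficient of 1/(z + 1) gives Res(f, -1) = -10.

Final answer: -10/(z + 1) + 6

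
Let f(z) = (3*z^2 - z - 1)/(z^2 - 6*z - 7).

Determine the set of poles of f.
The singularities of f are the zeros of the denominator. Factoring,
  z^2 - 6*z - 7 = (z + 1)*(z - 7)
so the candidates are z = -1, z = 7.

Check the numerator P(z) = 3*z^2 - z - 1 at each one:
  P(-1) = 3 ≠ 0, so z = -1 is a (simple) pole.
  P(7) = 139 ≠ 0, so z = 7 is a (simple) pole.

Poles of f: {-1, 7}

Final answer: {-1, 7}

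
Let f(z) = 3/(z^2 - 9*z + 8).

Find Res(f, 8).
Write f(z) = P(z)/Q(z) with P(z) = 3 and Q(z) = z^2 - 9*z + 8.
The denominator factors as Q(z) = (z - 1)*(z - 8), so z = 8 is a simple zero of Q and P is analytic there; z = 8 is therefore a simple pole and
  Res(f, z₀) = P(z₀)/Q'(z₀).

Q'(z) = 2*z - 9, so Q'(8) = 7.
P(8) = 3.

Res(f, 8) = (3)/(7) = 3/7

Final answer: 3/7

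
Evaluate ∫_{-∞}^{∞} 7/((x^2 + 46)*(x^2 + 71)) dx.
Let f(z) = 7/((z^2 + 46)*(z^2 + 71)). The denominator has no real zeros and deg Q - deg P = 4 ≥ 2, so the integral of f over the upper semicircle |z| = R tends to 0 as R → ∞. Closing the contour in the upper half-plane,
  ∫_{-∞}^{∞} f(x) dx = 2πi · Σ Res(f, z_k)  over the poles with Im z_k > 0.

Zeros of the denominator: z^2 + 71 = 0 gives z = ±sqrt(71)*I; z^2 + 46 = 0 gives z = ±sqrt(46)*I.
Upper half-plane: z = sqrt(46)*I, z = sqrt(71)*I (simple).

Each pole is a simple zero of Q(z) = z^4 + 117*z^2 + 3266, so Res(f, z₀) = P(z₀)/Q'(z₀) with P(z) = 7, Q'(z) = 4*z^3 + 234*z:
  Res(f, sqrt(46)*I) = (7)/(50*sqrt(46)*I) = -7*sqrt(46)*I/2300
  Res(f, sqrt(71)*I) = (7)/(-50*sqrt(71)*I) = 7*sqrt(71)*I/3550

Sum of residues: 7*I*(-71*sqrt(46) + 46*sqrt(71))/163300
∫_{-∞}^{∞} f(x) dx = 2πi · (7*I*(-71*sqrt(46) + 46*sqrt(71))/163300) = 7*pi*(-46*sqrt(71) + 71*sqrt(46))/81650

Final answer: 7*pi*(-46*sqrt(71) + 71*sqrt(46))/81650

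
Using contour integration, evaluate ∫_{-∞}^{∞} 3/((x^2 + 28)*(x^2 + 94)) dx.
Let f(z) = 3/((z^2 + 28)*(z^2 + 94)). The denominator has no real zeros and deg Q - deg P = 4 ≥ 2, so the integral of f over the upper semicircle |z| = R tends to 0 as R → ∞. Closing the contour in the upper half-plane,
  ∫_{-∞}^{∞} f(x) dx = 2πi · Σ Res(f, z_k)  over the poles with Im z_k > 0.

Zeros of the denominator: z^2 + 28 = 0 gives z = ±2*sqrt(7)*I; z^2 + 94 = 0 gives z = ±sqrt(94)*I.
Upper half-plane: z = 2*sqrt(7)*I, z = sqrt(94)*I (simple).

Each pole is a simple zero of Q(z) = z^4 + 122*z^2 + 2632, so Res(f, z₀) = P(z₀)/Q'(z₀) with P(z) = 3, Q'(z) = 4*z^3 + 244*z:
  Res(f, 2*sqrt(7)*I) = (3)/(264*sqrt(7)*I) = -sqrt(7)*I/616
  Res(f, sqrt(94)*I) = (3)/(-132*sqrt(94)*I) = sqrt(94)*I/4136

Sum of residues: I*(-sqrt(7)/616 + sqrt(94)/4136)
∫_{-∞}^{∞} f(x) dx = 2πi · (I*(-sqrt(7)/616 + sqrt(94)/4136)) = pi*(-7*sqrt(94) + 47*sqrt(7))/14476

Final answer: pi*(-7*sqrt(94) + 47*sqrt(7))/14476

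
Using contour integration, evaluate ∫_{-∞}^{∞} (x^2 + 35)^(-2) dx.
sqrt(35)*pi/2450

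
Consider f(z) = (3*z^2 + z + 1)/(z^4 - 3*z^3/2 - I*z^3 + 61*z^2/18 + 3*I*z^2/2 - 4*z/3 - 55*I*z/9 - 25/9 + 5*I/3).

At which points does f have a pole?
The singularities of f are the zeros of the denominator. Factoring,
  z^4 - 3*z^3/2 - I*z^3 + 61*z^2/18 + 3*I*z^2/2 - 4*z/3 - 55*I*z/9 - 25/9 + 5*I/3 = (z - 1 - I)*(z + 1/3 - I)*(z - 1/3 - I)*(z - 1/2 + 2*I)
so the candidates are z = 1 + I, z = -1/3 + I, z = 1/3 + I, z = 1/2 - 2*I.

Check the numerator P(z) = 3*z^2 + z + 1 at each one:
  P(1 + I) = 2 + 7*I ≠ 0, so z = 1 + I is a (simple) pole.
  P(-1/3 + I) = -2 - I ≠ 0, so z = -1/3 + I is a (simple) pole.
  P(1/3 + I) = -4/3 + 3*I ≠ 0, so z = 1/3 + I is a (simple) pole.
  P(1/2 - 2*I) = -39/4 - 8*I ≠ 0, so z = 1/2 - 2*I is a (simple) pole.

Poles of f: {-1/3 + I, 1/3 + I, 1/2 - 2*I, 1 + I}

Final answer: {-1/3 + I, 1/3 + I, 1/2 - 2*I, 1 + I}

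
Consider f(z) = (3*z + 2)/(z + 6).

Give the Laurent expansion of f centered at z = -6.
Put w = z - (-6), i.e. z = w - 6. The denominator is w, so it suffices to rewrite the numerator in powers of w.

P(z) = 3*z + 2
P(w - 6) = -16 + 3*w

Dividing each term by w:
  f = -16/w + 3

Substituting back w = z + 6:
  f(z) = -16/(z + 6) + 3

The series is finite because the numerator is a polynomial; the negative powers form the principal part, and the coefficient of 1/(z + 6) gives Res(f, -6) = -16.

Final answer: -16/(z + 6) + 3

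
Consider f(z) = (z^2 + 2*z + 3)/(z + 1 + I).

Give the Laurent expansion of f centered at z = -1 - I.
Put w = z - (-1 - I), i.e. z = w - 1 - I. The denominator is w, so it suffices to rewrite the numerator in powers of w.

P(z) = z^2 + 2*z + 3
P(w - 1 - I) = 1 - 2*I*w + w^2

Dividing each term by w:
  f = 1/w - 2*I + w

Substituting back w = z + 1 + I:
  f(z) = 1/(z + 1 + I) - 2*I + (z + 1 + I)

The series is finite because the numerator is a polynomial; the negative powers form the principal part, and the coefficient of 1/(z + 1 + I) gives Res(f, -1 - I) = 1.

Final answer: 1/(z + 1 + I) - 2*I + (z + 1 + I)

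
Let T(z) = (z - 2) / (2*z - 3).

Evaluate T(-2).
Substitute z = -2:
  numerator:   (-2) - 2 = -4
  denominator: 2*(-2) - 3 = -7
T(-2) = (-4)/(-7) = 4/7

Final answer: 4/7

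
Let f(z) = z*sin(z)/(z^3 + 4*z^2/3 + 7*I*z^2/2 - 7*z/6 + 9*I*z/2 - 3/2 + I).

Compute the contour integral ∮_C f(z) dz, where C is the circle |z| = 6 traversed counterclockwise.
By the residue theorem, ∮_C f(z) dz = 2πi · (sum of the residues of f at the poles inside |z| = 6).

The denominator factors as (z + 3*I)*(z + 1/3 + I/2)*(z + 1), so the singularities of f are simple poles at z = -3*I, z = -1/3 - I/2, z = -1.
  |-3*I|² = 9 < 36 = 6², so this pole is inside the contour.
  |-1/3 - I/2|² = 13/36 < 36 = 6², so this pole is inside the contour.
  |-1|² = 1 < 36 = 6², so this pole is inside the contour.

With P(z) = z*sin(z) and Q(z) = z^3 + 4*z^2/3 + 7*I*z^2/2 - 7*z/6 + 9*I*z/2 - 3/2 + I, each pole is simple, so Res(f, z₀) = P(z₀)/Q'(z₀) with Q'(z) = 3*z^2 + 8*z/3 + 7*I*z - 7/6 + 9*I/2.
  Res(f, -3*I) = P(-3*I)/Q'(-3*I) = (-3*sinh(3))/(-43/6 - 7*I/2) = (387/1145 - 189*I/1145)*sinh(3)
  Res(f, -1/3 - I/2) = P(-1/3 - I/2)/Q'(-1/3 - I/2) = ((1/3 + I/2)*sin(1/3 + I/2))/(37/36 + 11*I/6) = (1632/5725 - 126*I/5725)*sin(1/3 + I/2)
  Res(f, -1) = P(-1)/Q'(-1) = (sin(1))/(-5/6 - 5*I/2) = (-3/25 + 9*I/25)*sin(1)

Sum of residues inside C: (387/1145 - 189*I/1145)*sinh(3) + (1632/5725 - 126*I/5725)*sin(1/3 + I/2) + (-3/25 + 9*I/25)*sin(1)
∮_C f(z) dz = 2πi · ((387/1145 - 189*I/1145)*sinh(3) + (1632/5725 - 126*I/5725)*sin(1/3 + I/2) + (-3/25 + 9*I/25)*sin(1)) = pi*(-18/25 - 6*I/25)*sin(1) + pi*(252/5725 + 3264*I/5725)*sin(1/3 + I/2) + pi*(378/1145 + 774*I/1145)*sinh(3)

Final answer: pi*(-18/25 - 6*I/25)*sin(1) + pi*(252/5725 + 3264*I/5725)*sin(1/3 + I/2) + pi*(378/1145 + 774*I/1145)*sinh(3)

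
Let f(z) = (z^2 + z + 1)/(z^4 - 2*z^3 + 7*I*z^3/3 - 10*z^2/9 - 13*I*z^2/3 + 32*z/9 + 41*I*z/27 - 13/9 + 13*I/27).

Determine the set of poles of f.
The singularities of f are the zeros of the denominator. Factoring,
  z^4 - 2*z^3 + 7*I*z^3/3 - 10*z^2/9 - 13*I*z^2/3 + 32*z/9 + 41*I*z/27 - 13/9 + 13*I/27 = (z + 2/3 + I)*(z - 1)*(z - 2/3 + I)*(z - 1 + I/3)
so the candidates are z = -2/3 - I, z = 1, z = 2/3 - I, z = 1 - I/3.

Check the numerator P(z) = z^2 + z + 1 at each one:
  P(-2/3 - I) = -2/9 + I/3 ≠ 0, so z = -2/3 - I is a (simple) pole.
  P(1) = 3 ≠ 0, so z = 1 is a (simple) pole.
  P(2/3 - I) = 10/9 - 7*I/3 ≠ 0, so z = 2/3 - I is a (simple) pole.
  P(1 - I/3) = 26/9 - I ≠ 0, so z = 1 - I/3 is a (simple) pole.

Poles of f: {-2/3 - I, 2/3 - I, 1 - I/3, 1}

Final answer: {-2/3 - I, 2/3 - I, 1 - I/3, 1}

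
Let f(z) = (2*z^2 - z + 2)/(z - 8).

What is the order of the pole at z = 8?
Factor the denominator:
  z - 8 = (z - 8)

The numerator P(z) = 2*z^2 - z + 2 has P(8) = 122 ≠ 0, so no factor of (z - 8) cancels.
Near z = 8 we can therefore write f(z) = g(z)/(z - 8) with g analytic at 8 and g(8) ≠ 0 (g is just the numerator).

Hence z = 8 is a pole of order 1.

Final answer: 1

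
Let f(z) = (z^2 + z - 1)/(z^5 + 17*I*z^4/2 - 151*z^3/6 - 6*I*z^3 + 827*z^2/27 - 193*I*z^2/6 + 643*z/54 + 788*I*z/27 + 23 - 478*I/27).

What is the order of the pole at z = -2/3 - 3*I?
3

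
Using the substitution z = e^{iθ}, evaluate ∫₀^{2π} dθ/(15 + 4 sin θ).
Call the integral J. The integrand is 2π-periodic and we integrate over a full period, so shifting θ does not change the value (θ → θ + π/2 turns sin θ into cos θ). Hence
  J = ∫₀^{2π} dθ/(15 + 4 cos θ).
Put z = e^{iθ}: then cos θ = (z + 1/z)/2, dθ = dz/(iz), and z runs once counterclockwise around |z| = 1:
  J = ∮_{|z|=1} 1/(15 + 4*(z + 1/z)/2) · dz/(iz) = (2/i) ∮_{|z|=1} dz/(4*z^2 + 30*z + 4).
The roots of 4*z^2 + 30*z + 4 are z = (-15 ± sqrt(15^2 - 4^2))/4, with sqrt(209) = sqrt(209); their product is 1, so only z₊ = -15/4 + sqrt(209)/4 lies inside the unit circle (z₋ = -15/4 - sqrt(209)/4 lies outside).
z₊ is a simple zero of q(z) = 4*z^2 + 30*z + 4, so Res(1/q, z₊) = 1/q'(z₊) with q'(z) = 8*z + 30; and q'(z₊) = 4*(z₊ - z₋) = 2*sqrt(209).
Therefore J = (2/i) · 2πi · 1/(2*sqrt(209)) = 2*pi/(sqrt(209)) = 2*sqrt(209)*pi/209

Final answer: 2*sqrt(209)*pi/209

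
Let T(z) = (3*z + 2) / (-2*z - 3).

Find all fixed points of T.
{-3/2 - sqrt(5)/2, -3/2 + sqrt(5)/2}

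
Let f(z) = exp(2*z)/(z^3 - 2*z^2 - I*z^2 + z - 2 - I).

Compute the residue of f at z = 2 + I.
(1/8 - I/8)*exp(4 + 2*I)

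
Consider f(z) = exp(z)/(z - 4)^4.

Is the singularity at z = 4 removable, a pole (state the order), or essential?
Write f(z) = g(z)/(z - 4)^4 with g(z) = exp(z).
g is entire and g(4) = exp(4) ≠ 0, so no factor of (z - 4) cancels: the Laurent expansion of f about z = 4 starts at the power -4, i.e. lim_{z→z₀} (z - z₀)^4 f(z) = exp(4) is finite and nonzero.
So z = 4 is a pole of order 4.

Final answer: pole of order 4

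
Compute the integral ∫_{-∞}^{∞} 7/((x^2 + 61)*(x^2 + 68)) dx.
Let f(z) = 7/((z^2 + 61)*(z^2 + 68)). The denominator has no real zeros and deg Q - deg P = 4 ≥ 2, so the integral of f over the upper semicircle |z| = R tends to 0 as R → ∞. Closing the contour in the upper half-plane,
  ∫_{-∞}^{∞} f(x) dx = 2πi · Σ Res(f, z_k)  over the poles with Im z_k > 0.

Zeros of the denominator: z^2 + 68 = 0 gives z = ±2*sqrt(17)*I; z^2 + 61 = 0 gives z = ±sqrt(61)*I.
Upper half-plane: z = 2*sqrt(17)*I, z = sqrt(61)*I (simple).

Each pole is a simple zero of Q(z) = z^4 + 129*z^2 + 4148, so Res(f, z₀) = P(z₀)/Q'(z₀) with P(z) = 7, Q'(z) = 4*z^3 + 258*z:
  Res(f, 2*sqrt(17)*I) = (7)/(-28*sqrt(17)*I) = sqrt(17)*I/68
  Res(f, sqrt(61)*I) = (7)/(14*sqrt(61)*I) = -sqrt(61)*I/122

Sum of residues: I*(-sqrt(61)/122 + sqrt(17)/68)
∫_{-∞}^{∞} f(x) dx = 2πi · (I*(-sqrt(61)/122 + sqrt(17)/68)) = pi*(-61*sqrt(17) + 34*sqrt(61))/2074

Final answer: pi*(-61*sqrt(17) + 34*sqrt(61))/2074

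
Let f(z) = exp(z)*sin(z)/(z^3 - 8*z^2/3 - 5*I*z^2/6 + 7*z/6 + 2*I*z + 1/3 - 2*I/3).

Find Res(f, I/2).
(-96/289 + 180*I/289)*exp(I/2)*sinh(1/2)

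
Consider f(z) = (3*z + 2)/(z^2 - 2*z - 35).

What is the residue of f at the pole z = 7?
Write f(z) = P(z)/Q(z) with P(z) = 3*z + 2 and Q(z) = z^2 - 2*z - 35.
The denominator factors as Q(z) = (z - 7)*(z + 5), so z = 7 is a simple zero of Q and P is analytic there; z = 7 is therefore a simple pole and
  Res(f, z₀) = P(z₀)/Q'(z₀).

Q'(z) = 2*z - 2, so Q'(7) = 12.
P(7) = 23.

Res(f, 7) = (23)/(12) = 23/12

Final answer: 23/12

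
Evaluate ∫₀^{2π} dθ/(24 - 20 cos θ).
sqrt(11)*pi/22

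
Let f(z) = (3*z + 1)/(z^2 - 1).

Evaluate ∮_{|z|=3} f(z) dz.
6*I*pi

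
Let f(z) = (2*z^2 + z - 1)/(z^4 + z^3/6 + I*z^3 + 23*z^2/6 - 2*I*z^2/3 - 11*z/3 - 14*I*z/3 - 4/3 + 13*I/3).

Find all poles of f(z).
{-1 + I, -1/2 - 3*I, 1/3 + I, 1}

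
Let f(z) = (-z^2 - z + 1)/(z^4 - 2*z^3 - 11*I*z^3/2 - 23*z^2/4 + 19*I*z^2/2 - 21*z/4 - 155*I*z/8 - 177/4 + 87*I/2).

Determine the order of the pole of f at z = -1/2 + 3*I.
Factor the denominator:
  z^4 - 2*z^3 - 11*I*z^3/2 - 23*z^2/4 + 19*I*z^2/2 - 21*z/4 - 155*I*z/8 - 177/4 + 87*I/2 = (z + 1/2 - 3*I)^2*(z + 2*I)*(z - 3 - 3*I/2)

The numerator P(z) = -z^2 - z + 1 has P(-1/2 + 3*I) = 41/4 ≠ 0, so no factor of (z + 1/2 - 3*I) cancels.
Near z = -1/2 + 3*I we can therefore write f(z) = g(z)/(z + 1/2 - 3*I)^2 with g analytic at -1/2 + 3*I and g(-1/2 + 3*I) ≠ 0 (g is the numerator divided by the remaining denominator factors).

Hence z = -1/2 + 3*I is a pole of order 2.

Final answer: 2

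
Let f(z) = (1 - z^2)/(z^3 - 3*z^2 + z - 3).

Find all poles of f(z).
The singularities of f are the zeros of the denominator. Factoring,
  z^3 - 3*z^2 + z - 3 = (z - 3)*(z - I)*(z + I)
so the candidates are z = 3, z = I, z = -I.

Check the numerator P(z) = 1 - z^2 at each one:
  P(3) = -8 ≠ 0, so z = 3 is a (simple) pole.
  P(I) = 2 ≠ 0, so z = I is a (simple) pole.
  P(-I) = 2 ≠ 0, so z = -I is a (simple) pole.

Poles of f: {-I, I, 3}

Final answer: {-I, I, 3}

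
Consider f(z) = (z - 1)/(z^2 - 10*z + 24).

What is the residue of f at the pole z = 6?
Write f(z) = P(z)/Q(z) with P(z) = z - 1 and Q(z) = z^2 - 10*z + 24.
The denominator factors as Q(z) = (z - 6)*(z - 4), so z = 6 is a simple zero of Q and P is analytic there; z = 6 is therefore a simple pole and
  Res(f, z₀) = P(z₀)/Q'(z₀).

Q'(z) = 2*z - 10, so Q'(6) = 2.
P(6) = 5.

Res(f, 6) = (5)/(2) = 5/2

Final answer: 5/2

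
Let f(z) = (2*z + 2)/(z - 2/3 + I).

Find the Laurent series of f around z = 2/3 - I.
Put w = z - (2/3 - I), i.e. z = w + 2/3 - I. The denominator is w, so it suffices to rewrite the numerator in powers of w.

P(z) = 2*z + 2
P(w + 2/3 - I) = 10/3 - 2*I + 2*w

Dividing each term by w:
  f = (10/3 - 2*I)/w + 2

Substituting back w = z - 2/3 + I:
  f(z) = (10/3 - 2*I)/(z - 2/3 + I) + 2

The series is finite because the numerator is a polynomial; the negative powers form the principal part, and the coefficient of 1/(z - 2/3 + I) gives Res(f, 2/3 - I) = 10/3 - 2*I.

Final answer: (10/3 - 2*I)/(z - 2/3 + I) + 2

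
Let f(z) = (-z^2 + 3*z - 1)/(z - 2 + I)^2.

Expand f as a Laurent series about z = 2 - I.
(2 + I)/(z - 2 + I)^2 + (-1 + 2*I)/(z - 2 + I) - 1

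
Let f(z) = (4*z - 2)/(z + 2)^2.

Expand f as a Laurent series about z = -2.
Put w = z - (-2), i.e. z = w - 2. The denominator is w^2, so it suffices to rewrite the numerator in powers of w.

P(z) = 4*z - 2
P(w - 2) = -10 + 4*w

Dividing each term by w^2:
  f = -10/w^2 + 4/w

Substituting back w = z + 2:
  f(z) = -10/(z + 2)^2 + 4/(z + 2)

The series is finite because the numerator is a polynomial; the negative powers form the principal part, and the coefficient of 1/(z + 2) gives Res(f, -2) = 4.

Final answer: -10/(z + 2)^2 + 4/(z + 2)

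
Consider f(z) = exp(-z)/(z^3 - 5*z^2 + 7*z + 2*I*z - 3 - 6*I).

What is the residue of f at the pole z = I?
(1/20 + I/10)*exp(-I)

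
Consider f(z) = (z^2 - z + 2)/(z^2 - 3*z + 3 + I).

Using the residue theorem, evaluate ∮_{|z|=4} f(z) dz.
4*I*pi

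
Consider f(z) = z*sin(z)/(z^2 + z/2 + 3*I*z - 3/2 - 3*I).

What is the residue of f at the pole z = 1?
Write f(z) = P(z)/Q(z) with P(z) = z*sin(z) and Q(z) = z^2 + z/2 + 3*I*z - 3/2 - 3*I.
The denominator factors as Q(z) = (z + 3/2 + 3*I)*(z - 1), so z = 1 is a simple zero of Q and P is analytic there; z = 1 is therefore a simple pole and
  Res(f, z₀) = P(z₀)/Q'(z₀).

Q'(z) = 2*z + 1/2 + 3*I, so Q'(1) = 5/2 + 3*I.
P(1) = sin(1).

Res(f, 1) = (sin(1))/(5/2 + 3*I) = (10/61 - 12*I/61)*sin(1)

Final answer: (10/61 - 12*I/61)*sin(1)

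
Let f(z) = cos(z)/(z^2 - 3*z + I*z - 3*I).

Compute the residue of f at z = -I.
Write f(z) = P(z)/Q(z) with P(z) = cos(z) and Q(z) = z^2 - 3*z + I*z - 3*I.
The denominator factors as Q(z) = (z + I)*(z - 3), so z = -I is a simple zero of Q and P is analytic there; z = -I is therefore a simple pole and
  Res(f, z₀) = P(z₀)/Q'(z₀).

Q'(z) = 2*z - 3 + I, so Q'(-I) = -3 - I.
P(-I) = cosh(1).

Res(f, -I) = (cosh(1))/(-3 - I) = (-3/10 + I/10)*cosh(1)

Final answer: (-3/10 + I/10)*cosh(1)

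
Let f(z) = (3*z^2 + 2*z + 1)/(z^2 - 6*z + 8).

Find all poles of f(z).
The singularities of f are the zeros of the denominator. Factoring,
  z^2 - 6*z + 8 = (z - 4)*(z - 2)
so the candidates are z = 4, z = 2.

Check the numerator P(z) = 3*z^2 + 2*z + 1 at each one:
  P(4) = 57 ≠ 0, so z = 4 is a (simple) pole.
  P(2) = 17 ≠ 0, so z = 2 is a (simple) pole.

Poles of f: {2, 4}

Final answer: {2, 4}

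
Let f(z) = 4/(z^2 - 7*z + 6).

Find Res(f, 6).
Write f(z) = P(z)/Q(z) with P(z) = 4 and Q(z) = z^2 - 7*z + 6.
The denominator factors as Q(z) = (z - 6)*(z - 1), so z = 6 is a simple zero of Q and P is analytic there; z = 6 is therefore a simple pole and
  Res(f, z₀) = P(z₀)/Q'(z₀).

Q'(z) = 2*z - 7, so Q'(6) = 5.
P(6) = 4.

Res(f, 6) = (4)/(5) = 4/5

Final answer: 4/5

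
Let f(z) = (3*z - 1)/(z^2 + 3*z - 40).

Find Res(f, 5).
Write f(z) = P(z)/Q(z) with P(z) = 3*z - 1 and Q(z) = z^2 + 3*z - 40.
The denominator factors as Q(z) = (z - 5)*(z + 8), so z = 5 is a simple zero of Q and P is analytic there; z = 5 is therefore a simple pole and
  Res(f, z₀) = P(z₀)/Q'(z₀).

Q'(z) = 2*z + 3, so Q'(5) = 13.
P(5) = 14.

Res(f, 5) = (14)/(13) = 14/13

Final answer: 14/13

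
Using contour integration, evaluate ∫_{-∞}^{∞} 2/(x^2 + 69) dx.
2*sqrt(69)*pi/69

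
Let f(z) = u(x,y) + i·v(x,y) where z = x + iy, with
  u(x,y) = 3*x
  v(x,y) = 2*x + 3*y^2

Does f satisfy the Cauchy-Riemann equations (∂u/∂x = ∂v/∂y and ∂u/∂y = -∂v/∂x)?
∂u/∂x = 3
∂v/∂y = 6*y
∂u/∂y = 0
∂v/∂x = 2
∂u/∂x ≠ ∂v/∂y and ∂u/∂y ≠ -∂v/∂x; the Cauchy-Riemann equations are not satisfied, so f is not analytic.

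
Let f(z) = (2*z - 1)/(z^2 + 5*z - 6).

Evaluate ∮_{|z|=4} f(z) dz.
2*I*pi/7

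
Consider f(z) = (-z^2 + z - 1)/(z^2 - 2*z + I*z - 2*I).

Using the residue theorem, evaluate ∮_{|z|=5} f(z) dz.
By the residue theorem, ∮_C f(z) dz = 2πi · (sum of the residues of f at the poles inside |z| = 5).

The denominator factors as (z + I)*(z - 2), so the singularities of f are simple poles at z = -I, z = 2.
  |-I|² = 1 < 25 = 5², so this pole is inside the contour.
  |2|² = 4 < 25 = 5², so this pole is inside the contour.

With P(z) = -z^2 + z - 1 and Q(z) = z^2 - 2*z + I*z - 2*I, each pole is simple, so Res(f, z₀) = P(z₀)/Q'(z₀) with Q'(z) = 2*z - 2 + I.
  Res(f, -I) = P(-I)/Q'(-I) = (-I)/(-2 - I) = 1/5 + 2*I/5
  Res(f, 2) = P(2)/Q'(2) = (-3)/(2 + I) = -6/5 + 3*I/5

Sum of residues inside C: -1 + I
∮_C f(z) dz = 2πi · (-1 + I) = pi*(-2 - 2*I)

Final answer: pi*(-2 - 2*I)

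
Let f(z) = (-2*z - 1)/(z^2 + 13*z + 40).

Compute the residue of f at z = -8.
-5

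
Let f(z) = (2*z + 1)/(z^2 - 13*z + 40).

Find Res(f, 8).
Write f(z) = P(z)/Q(z) with P(z) = 2*z + 1 and Q(z) = z^2 - 13*z + 40.
The denominator factors as Q(z) = (z - 5)*(z - 8), so z = 8 is a simple zero of Q and P is analytic there; z = 8 is therefore a simple pole and
  Res(f, z₀) = P(z₀)/Q'(z₀).

Q'(z) = 2*z - 13, so Q'(8) = 3.
P(8) = 17.

Res(f, 8) = (17)/(3) = 17/3

Final answer: 17/3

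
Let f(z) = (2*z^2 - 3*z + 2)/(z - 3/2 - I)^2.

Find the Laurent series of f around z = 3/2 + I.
3*I/(z - 3/2 - I)^2 + (3 + 4*I)/(z - 3/2 - I) + 2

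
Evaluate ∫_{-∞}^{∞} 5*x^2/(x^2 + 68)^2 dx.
5*sqrt(17)*pi/68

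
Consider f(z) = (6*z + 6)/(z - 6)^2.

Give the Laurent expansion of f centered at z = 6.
42/(z - 6)^2 + 6/(z - 6)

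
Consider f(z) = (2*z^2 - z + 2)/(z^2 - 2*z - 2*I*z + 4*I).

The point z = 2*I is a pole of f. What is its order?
Factor the denominator:
  z^2 - 2*z - 2*I*z + 4*I = (z - 2*I)*(z - 2)

The numerator P(z) = 2*z^2 - z + 2 has P(2*I) = -6 - 2*I ≠ 0, so no factor of (z - 2*I) cancels.
Near z = 2*I we can therefore write f(z) = g(z)/(z - 2*I) with g analytic at 2*I and g(2*I) ≠ 0 (g is the numerator divided by the remaining denominator factors).

Hence z = 2*I is a pole of order 1.

Final answer: 1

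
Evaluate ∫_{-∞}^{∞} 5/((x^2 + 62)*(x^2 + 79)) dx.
5*pi*(-62*sqrt(79) + 79*sqrt(62))/83266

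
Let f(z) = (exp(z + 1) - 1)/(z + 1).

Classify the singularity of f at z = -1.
Let u = z + 1. The exponent is z + 1 = u, so
  f = (e^(u) - 1)/u = ((u) + (u)^2/2 + (u)^3/6 + ...)/u = 1 + (1/2)*u + (1/6)*u^2 + ...
The Laurent expansion about u = 0 has no negative powers; equivalently lim_{z→-1} f(z) = 1 exists and is finite.
So the singularity is removable.

Final answer: removable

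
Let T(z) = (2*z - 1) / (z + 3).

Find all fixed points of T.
{-1/2 - sqrt(3)*I/2, -1/2 + sqrt(3)*I/2}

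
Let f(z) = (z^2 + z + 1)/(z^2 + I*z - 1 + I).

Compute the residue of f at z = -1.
-2/5 - I/5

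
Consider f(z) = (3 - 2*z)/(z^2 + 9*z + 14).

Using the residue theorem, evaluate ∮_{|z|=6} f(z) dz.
14*I*pi/5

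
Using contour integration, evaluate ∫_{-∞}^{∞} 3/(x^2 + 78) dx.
Let f(z) = 3/(z^2 + 78). The denominator has no real zeros and deg Q - deg P = 2 ≥ 2, so the integral of f over the upper semicircle |z| = R tends to 0 as R → ∞. Closing the contour in the upper half-plane,
  ∫_{-∞}^{∞} f(x) dx = 2πi · Σ Res(f, z_k)  over the poles with Im z_k > 0.

Zeros of the denominator: z^2 + 78 = 0 gives z = ±sqrt(78)*I.
Upper half-plane: z = sqrt(78)*I (simple).

Each pole is a simple zero of Q(z) = z^2 + 78, so Res(f, z₀) = P(z₀)/Q'(z₀) with P(z) = 3, Q'(z) = 2*z:
  Res(f, sqrt(78)*I) = (3)/(2*sqrt(78)*I) = -sqrt(78)*I/52

∫_{-∞}^{∞} f(x) dx = 2πi · (-sqrt(78)*I/52) = sqrt(78)*pi/26

Final answer: sqrt(78)*pi/26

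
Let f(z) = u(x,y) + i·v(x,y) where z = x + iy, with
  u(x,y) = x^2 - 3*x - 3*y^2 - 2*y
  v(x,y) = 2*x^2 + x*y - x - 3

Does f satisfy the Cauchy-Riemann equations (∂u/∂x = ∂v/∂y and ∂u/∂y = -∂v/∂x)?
∂u/∂x = 2*x - 3
∂v/∂y = x
∂u/∂y = -6*y - 2
∂v/∂x = 4*x + y - 1
∂u/∂x ≠ ∂v/∂y and ∂u/∂y ≠ -∂v/∂x; the Cauchy-Riemann equations are not satisfied, so f is not analytic.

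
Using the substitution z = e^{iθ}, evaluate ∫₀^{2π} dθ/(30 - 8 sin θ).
Call the integral J. The integrand is 2π-periodic and we integrate over a full period, so shifting θ does not change the value (θ → θ + π/2 turns sin θ into cos θ; θ → θ + π flips the sign of the trig term). Hence
  J = ∫₀^{2π} dθ/(30 + 8 cos θ).
Put z = e^{iθ}: then cos θ = (z + 1/z)/2, dθ = dz/(iz), and z runs once counterclockwise around |z| = 1:
  J = ∮_{|z|=1} 1/(30 + 8*(z + 1/z)/2) · dz/(iz) = (2/i) ∮_{|z|=1} dz/(8*z^2 + 60*z + 8).
The roots of 8*z^2 + 60*z + 8 are z = (-30 ± sqrt(30^2 - 8^2))/8, with sqrt(836) = 2*sqrt(209); their product is 1, so only z₊ = -15/4 + sqrt(209)/4 lies inside the unit circle (z₋ = -15/4 - sqrt(209)/4 lies outside).
z₊ is a simple zero of q(z) = 8*z^2 + 60*z + 8, so Res(1/q, z₊) = 1/q'(z₊) with q'(z) = 16*z + 60; and q'(z₊) = 8*(z₊ - z₋) = 4*sqrt(209).
Therefore J = (2/i) · 2πi · 1/(4*sqrt(209)) = 2*pi/(2*sqrt(209)) = sqrt(209)*pi/209

Final answer: sqrt(209)*pi/209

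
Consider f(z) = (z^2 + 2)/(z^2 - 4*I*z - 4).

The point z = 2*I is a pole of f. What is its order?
2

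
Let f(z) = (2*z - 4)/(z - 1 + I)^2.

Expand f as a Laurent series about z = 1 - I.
Put w = z - (1 - I), i.e. z = w + 1 - I. The denominator is w^2, so it suffices to rewrite the numerator in powers of w.

P(z) = 2*z - 4
P(w + 1 - I) = -2 - 2*I + 2*w

Dividing each term by w^2:
  f = (-2 - 2*I)/w^2 + 2/w

Substituting back w = z - 1 + I:
  f(z) = (-2 - 2*I)/(z - 1 + I)^2 + 2/(z - 1 + I)

The series is finite because the numerator is a polynomial; the negative powers form the principal part, and the coefficient of 1/(z - 1 + I) gives Res(f, 1 - I) = 2.

Final answer: (-2 - 2*I)/(z - 1 + I)^2 + 2/(z - 1 + I)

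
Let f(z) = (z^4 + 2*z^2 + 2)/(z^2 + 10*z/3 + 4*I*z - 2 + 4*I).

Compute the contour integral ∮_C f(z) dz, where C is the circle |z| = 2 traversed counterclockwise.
By the residue theorem, ∮_C f(z) dz = 2πi · (sum of the residues of f at the poles inside |z| = 2).

The denominator factors as (z + 3 + 3*I)*(z + 1/3 + I), so the singularities of f are simple poles at z = -3 - 3*I, z = -1/3 - I.
  |-3 - 3*I|² = 18 > 4 = 2², so this pole is outside the contour.
  |-1/3 - I|² = 10/9 < 4 = 2², so this pole is inside the contour.

With P(z) = z^4 + 2*z^2 + 2 and Q(z) = z^2 + 10*z/3 + 4*I*z - 2 + 4*I, each pole is simple, so Res(f, z₀) = P(z₀)/Q'(z₀) with Q'(z) = 2*z + 10/3 + 4*I.
  Res(f, -1/3 - I) = P(-1/3 - I)/Q'(-1/3 - I) = (46/81 + 4*I/27)/(8/3 + 2*I) = 22/135 - I/15

∮_C f(z) dz = 2πi · (22/135 - I/15) = pi*(2/15 + 44*I/135)

Final answer: pi*(2/15 + 44*I/135)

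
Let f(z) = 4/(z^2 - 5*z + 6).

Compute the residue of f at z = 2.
Write f(z) = P(z)/Q(z) with P(z) = 4 and Q(z) = z^2 - 5*z + 6.
The denominator factors as Q(z) = (z - 2)*(z - 3), so z = 2 is a simple zero of Q and P is analytic there; z = 2 is therefore a simple pole and
  Res(f, z₀) = P(z₀)/Q'(z₀).

Q'(z) = 2*z - 5, so Q'(2) = -1.
P(2) = 4.

Res(f, 2) = (4)/(-1) = -4

Final answer: -4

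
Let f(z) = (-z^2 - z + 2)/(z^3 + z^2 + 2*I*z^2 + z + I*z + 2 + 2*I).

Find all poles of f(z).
The singularities of f are the zeros of the denominator. Factoring,
  z^3 + z^2 + 2*I*z^2 + z + I*z + 2 + 2*I = (z + 2*I)*(z + 1 + I)*(z - I)
so the candidates are z = -2*I, z = -1 - I, z = I.

Check the numerator P(z) = -z^2 - z + 2 at each one:
  P(-2*I) = 6 + 2*I ≠ 0, so z = -2*I is a (simple) pole.
  P(-1 - I) = 3 - I ≠ 0, so z = -1 - I is a (simple) pole.
  P(I) = 3 - I ≠ 0, so z = I is a (simple) pole.

Poles of f: {-1 - I, -2*I, I}

Final answer: {-1 - I, -2*I, I}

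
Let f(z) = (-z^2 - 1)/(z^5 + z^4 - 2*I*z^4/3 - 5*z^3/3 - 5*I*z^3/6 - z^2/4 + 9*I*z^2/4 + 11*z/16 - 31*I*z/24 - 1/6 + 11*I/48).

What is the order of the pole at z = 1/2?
Factor the denominator:
  z^5 + z^4 - 2*I*z^4/3 - 5*z^3/3 - 5*I*z^3/6 - z^2/4 + 9*I*z^2/4 + 11*z/16 - 31*I*z/24 - 1/6 + 11*I/48 = (z - 1/2)^3*(z + 1/2 - I)*(z + 2 + I/3)

The numerator P(z) = -z^2 - 1 has P(1/2) = -5/4 ≠ 0, so no factor of (z - 1/2) cancels.
Near z = 1/2 we can therefore write f(z) = g(z)/(z - 1/2)^3 with g analytic at 1/2 and g(1/2) ≠ 0 (g is the numerator divided by the remaining denominator factors).

Hence z = 1/2 is a pole of order 3.

Final answer: 3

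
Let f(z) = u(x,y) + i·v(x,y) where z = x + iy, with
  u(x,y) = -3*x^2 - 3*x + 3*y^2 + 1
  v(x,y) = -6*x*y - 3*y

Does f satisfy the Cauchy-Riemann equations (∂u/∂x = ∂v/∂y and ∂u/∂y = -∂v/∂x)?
∂u/∂x = -6*x - 3
∂v/∂y = -6*x - 3
∂u/∂y = 6*y
∂v/∂x = -6*y
∂u/∂x = ∂v/∂y and ∂u/∂y = -∂v/∂x hold identically; f is analytic.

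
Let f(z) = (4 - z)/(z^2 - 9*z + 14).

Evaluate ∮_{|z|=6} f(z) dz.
-4*I*pi/5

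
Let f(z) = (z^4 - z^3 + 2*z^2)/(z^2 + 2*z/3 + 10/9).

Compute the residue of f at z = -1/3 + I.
Write f(z) = P(z)/Q(z) with P(z) = z^4 - z^3 + 2*z^2 and Q(z) = z^2 + 2*z/3 + 10/9.
The denominator factors as Q(z) = (z + 1/3 + I)*(z + 1/3 - I), so z = -1/3 + I is a simple zero of Q and P is analytic there; z = -1/3 + I is therefore a simple pole and
  Res(f, z₀) = P(z₀)/Q'(z₀).

Q'(z) = 2*z + 2/3, so Q'(-1/3 + I) = 2*I.
P(-1/3 + I) = -194/81 + 14*I/27.

Res(f, -1/3 + I) = (-194/81 + 14*I/27)/(2*I) = 7/27 + 97*I/81

Final answer: 7/27 + 97*I/81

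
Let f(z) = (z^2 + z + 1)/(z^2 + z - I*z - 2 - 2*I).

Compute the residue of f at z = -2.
Write f(z) = P(z)/Q(z) with P(z) = z^2 + z + 1 and Q(z) = z^2 + z - I*z - 2 - 2*I.
The denominator factors as Q(z) = (z - 1 - I)*(z + 2), so z = -2 is a simple zero of Q and P is analytic there; z = -2 is therefore a simple pole and
  Res(f, z₀) = P(z₀)/Q'(z₀).

Q'(z) = 2*z + 1 - I, so Q'(-2) = -3 - I.
P(-2) = 3.

Res(f, -2) = (3)/(-3 - I) = -9/10 + 3*I/10

Final answer: -9/10 + 3*I/10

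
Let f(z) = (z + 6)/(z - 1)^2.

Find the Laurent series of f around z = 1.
Put w = z - (1), i.e. z = w + 1. The denominator is w^2, so it suffices to rewrite the numerator in powers of w.

P(z) = z + 6
P(w + 1) = 7 + w

Dividing each term by w^2:
  f = 7/w^2 + 1/w

Substituting back w = z - 1:
  f(z) = 7/(z - 1)^2 + 1/(z - 1)

The series is finite because the numerator is a polynomial; the negative powers form the principal part, and the coefficient of 1/(z - 1) gives Res(f, 1) = 1.

Final answer: 7/(z - 1)^2 + 1/(z - 1)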